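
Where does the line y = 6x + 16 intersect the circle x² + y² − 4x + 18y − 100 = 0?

From the line, y = 6x + 16. Substituting:
37x² + 296x + 444 = 0  ⟹  x² + 8x + 12 = 0
x = −2 or x = −6, giving (−2, 4) and (−6, −20).

(−6, −20) and (−2, 4)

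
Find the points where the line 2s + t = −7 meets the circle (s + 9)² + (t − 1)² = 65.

(−8, 9) and (−2, −3)

Express t = −2s − 7 and substitute into the circle:
5s² + 50s + 80 = 0  ⟹  s² + 10s + 16 = 0
s = −2 or s = −8, giving (−2, −3) and (−8, 9).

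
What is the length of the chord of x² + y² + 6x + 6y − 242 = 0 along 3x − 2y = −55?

The distance from (−3, −3) to the line is 52/√13, and r² = 260.
Half the chord is √(r² − d²) = √(52), so the full chord is 4√13.

4√13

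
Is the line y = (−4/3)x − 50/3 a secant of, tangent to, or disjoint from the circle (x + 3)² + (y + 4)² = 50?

secant

d² = (4·(−3) + 3·(−4) − (−50))²/25 = 676/25; r² = 50.
Since d² < r², the line cuts the circle twice.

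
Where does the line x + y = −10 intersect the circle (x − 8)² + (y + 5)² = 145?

(−4, −6) and (7, −17)

Substitute y = −x − 10:
2x² − 6x − 56 = 0  ⟹  x² − 3x − 28 = 0
x = 7 or x = −4, giving (7, −17) and (−4, −6).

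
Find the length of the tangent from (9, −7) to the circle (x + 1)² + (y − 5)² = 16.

2√57

Centre (−1, 5), r² = 16. |PO|² = (10)² + (−12)² = 244.
The tangent meets the radius at right angles, so tangent² = |PO|² − r² = 244 − 16 = 228.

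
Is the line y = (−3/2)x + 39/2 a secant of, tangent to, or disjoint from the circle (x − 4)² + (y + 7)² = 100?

disjoint

Substituting the line into the circle gives 13x² − 350x + 2473 = 0.
Discriminant = (−350)² − 4·13·(2473) = −6096 < 0.
No real roots: the line does not meet the circle.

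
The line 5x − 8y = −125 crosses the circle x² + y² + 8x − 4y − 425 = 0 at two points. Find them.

Express y = (125 + 5x)/8 and substitute into the circle:
89x² + 1602x − 15575 = 0  ⟹  x² + 18x − 175 = 0
x = 7 or x = −25, giving (7, 20) and (−25, 0).

(−25, 0) and (7, 20)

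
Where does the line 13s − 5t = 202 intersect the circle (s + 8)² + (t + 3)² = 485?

Substitute t = (−202 + 13s)/5:
194s² − 4462s + 24444 = 0  ⟹  s² − 23s + 126 = 0
s = 14 or s = 9, giving (14, −4) and (9, −17).

(9, −17) and (14, −4)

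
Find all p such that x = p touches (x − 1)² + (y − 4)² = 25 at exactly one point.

Tangency holds when the distance from the centre (1, 4) to the line equals the radius 5:
|1·1 + 0·4 − p| / √1 = 5
|p − (1)| = 5, so p = 6 or p = −4.

p = −4 or p = 6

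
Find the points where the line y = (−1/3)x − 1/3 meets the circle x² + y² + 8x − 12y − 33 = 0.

From the line, y = (−1 − x)/3. Substituting:
10x² + 110x − 260 = 0  ⟹  x² + 11x − 26 = 0
x = 2 or x = −13, giving (2, −1) and (−13, 4).

(−13, 4) and (2, −1)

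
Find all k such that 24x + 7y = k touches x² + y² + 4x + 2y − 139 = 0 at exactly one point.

k = −355 or k = 245

For a tangent, require d(centre, line) = r = 12.
|24·(−2) + 7·(−1) − k| / √625 = 12
|k − (−55)| = 12·25, so k = 245 or k = −355.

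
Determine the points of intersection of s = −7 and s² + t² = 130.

(−7, −9) and (−7, 9)

The line gives s = −7. Substituting into the circle:
t² − 81 = 0
t = 9 or t = −9, giving (−7, 9) and (−7, −9).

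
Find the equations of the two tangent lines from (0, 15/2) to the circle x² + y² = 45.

Write the tangent as mx − y + (15/2 − m·(0)) = 0 and set its distance from the centre to 3√5:
(0m − (−15/2))² = 45(m² + 1)
4m² − 1 = 0, so m = 1/2 or m = −1/2.
Through (0, 15/2) these give x − 2y = −15 and x + 2y = 15.

x − 2y = −15 and x + 2y = 15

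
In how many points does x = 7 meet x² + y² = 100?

2

Substituting the line into the circle gives y² − 51 = 0.
Discriminant = (0)² − 4·1·(−51) = 204 > 0.
Two real roots: the line is a secant.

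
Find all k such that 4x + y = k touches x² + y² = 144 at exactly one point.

k = ±12√17

For a tangent, require d(centre, line) = r = 12.
|4·0 + 1·0 − k| / √17 = 12
|k| = 12√17.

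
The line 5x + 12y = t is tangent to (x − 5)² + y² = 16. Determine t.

For a tangent, require d(centre, line) = r = 4.
|5·5 + 12·0 − t| / √169 = 4
|t − (25)| = 4·13, so t = 77 or t = −27.

t = −27 or t = 77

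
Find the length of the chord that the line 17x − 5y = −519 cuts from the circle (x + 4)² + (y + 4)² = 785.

Express y = (519 + 17x)/5 and substitute into the circle:
314x² + 18526x + 271296 = 0  ⟹  x² + 59x + 864 = 0
x = −27 or x = −32, giving (−27, 12) and (−32, −5).
Chord length = distance between (−27, 12) and (−32, −5) = √314 = √314.

√314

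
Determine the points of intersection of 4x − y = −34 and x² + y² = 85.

(−9, −2) and (−7, 6)

Express y = 4x + 34 and substitute into the circle:
17x² + 272x + 1071 = 0  ⟹  x² + 16x + 63 = 0
x = −7 or x = −9, giving (−7, 6) and (−9, −2).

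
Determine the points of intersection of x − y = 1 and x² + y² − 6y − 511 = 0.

(−14, −15) and (18, 17)

Substitute y = x − 1:
2x² − 8x − 504 = 0  ⟹  x² − 4x − 252 = 0
x = 18 or x = −14, giving (18, 17) and (−14, −15).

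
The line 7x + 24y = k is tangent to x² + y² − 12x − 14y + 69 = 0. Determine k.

For a tangent, require d(centre, line) = r = 4.
|7·6 + 24·7 − k| / √625 = 4
|k − (210)| = 4·25, so k = 310 or k = 110.

k = 110 or k = 310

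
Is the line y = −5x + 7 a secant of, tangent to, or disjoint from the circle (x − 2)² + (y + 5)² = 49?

secant

Substituting the line into the circle gives 26x² − 124x + 99 = 0.
Δ = 15376 − 10296 = 5080.
Two real roots: the line is a secant.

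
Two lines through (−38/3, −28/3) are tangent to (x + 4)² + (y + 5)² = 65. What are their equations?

Write the tangent as mx − y + (−28/3 − m·(−38/3)) = 0 and set its distance from the centre to √65:
(26/3m − (13/3))² = 65(m² + 1)
7m² − 52m − 32 = 0, so m = 8 or m = −4/7.
Through (−38/3, −28/3) these give 8x − y = −92 and 4x + 7y = −116.

8x − y = −92 and 4x + 7y = −116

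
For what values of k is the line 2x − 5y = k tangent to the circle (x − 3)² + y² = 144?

k = 6 ± 12√29

Tangency holds when the distance from the centre (3, 0) to the line equals the radius 12:
|2·3 − 5·0 − k| / √29 = 12
|k − (6)| = 12√29.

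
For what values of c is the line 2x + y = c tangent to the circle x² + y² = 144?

The line touches the circle iff its distance from (0, 0) is 12:
|2·0 + 1·0 − c| / √5 = 12
|c| = 12√5.

c = ±12√5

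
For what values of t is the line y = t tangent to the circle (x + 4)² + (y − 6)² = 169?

t = −7 or t = 19

Tangency holds when the distance from the centre (−4, 6) to the line equals the radius 13:
|0·(−4) + 1·6 − t| / √1 = 13
|t − (6)| = 13, so t = 19 or t = −7.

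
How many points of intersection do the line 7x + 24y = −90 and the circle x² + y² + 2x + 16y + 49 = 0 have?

d² = (7·(−1) + 24·(−8) − (−90))²/625 = 11881/625; r² = 16.
Since d² > r², the line lies outside the circle.

0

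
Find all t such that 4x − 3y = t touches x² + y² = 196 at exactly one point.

t = −70 or t = 70

The line touches the circle iff its distance from (0, 0) is 14:
|4·0 − 3·0 − t| / √25 = 14
|t| = 14·5, so t = 70 or t = −70.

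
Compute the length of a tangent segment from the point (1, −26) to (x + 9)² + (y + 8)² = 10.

3√46

Centre (−9, −8), r² = 10. |PO|² = (10)² + (−18)² = 424.
The tangent meets the radius at right angles, so tangent² = |PO|² − r² = 424 − 10 = 414.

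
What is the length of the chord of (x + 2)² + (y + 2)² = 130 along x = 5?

18

Centre (−2, −2), r² = 130. Perpendicular distance d from centre to line = |−7| / √1 = 7.
Chord = 2√(r² − d²) = 2·√(81) = 18.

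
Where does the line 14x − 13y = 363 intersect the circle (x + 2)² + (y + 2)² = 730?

(−1, −29) and (25, −1)

Express y = (−363 + 14x)/13 and substitute into the circle:
365x² − 8760x − 9125 = 0  ⟹  x² − 24x − 25 = 0
x = 25 or x = −1, giving (25, −1) and (−1, −29).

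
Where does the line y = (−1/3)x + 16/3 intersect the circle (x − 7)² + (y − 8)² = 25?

(4, 4) and (7, 3)

Express y = (16 − x)/3 and substitute into the circle:
10x² − 110x + 280 = 0  ⟹  x² − 11x + 28 = 0
x = 7 or x = 4, giving (7, 3) and (4, 4).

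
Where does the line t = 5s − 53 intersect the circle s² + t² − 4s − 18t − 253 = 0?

(9, −8) and (15, 22)

From the line, t = 5s − 53. Substituting:
26s² − 624s + 3510 = 0  ⟹  s² − 24s + 135 = 0
s = 15 or s = 9, giving (15, 22) and (9, −8).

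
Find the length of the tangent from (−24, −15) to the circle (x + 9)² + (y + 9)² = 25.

The centre is (−9, −9) and r = 5. The square of the distance from P to the centre is 225 + 36 = 261.
By the tangent–radius right angle, tangent length = √(|PO|² − r²) = √236 = 2√59.

2√59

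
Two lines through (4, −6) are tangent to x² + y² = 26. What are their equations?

Let a tangent through (4, −6) have slope m. Its distance from (0, 0) must equal √26:
(−4m − (6))² = 26(m² + 1)
5m² − 24m − 5 = 0, so m = 5 or m = −1/5.
With m = 5: 5x − y = 26. With m = −1/5: x + 5y = −26.

5x − y = 26 and x + 5y = −26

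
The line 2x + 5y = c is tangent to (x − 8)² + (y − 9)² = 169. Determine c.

The line touches the circle iff its distance from (8, 9) is 13:
|2·8 + 5·9 − c| / √29 = 13
|c − (61)| = 13√29.

c = 61 ± 13√29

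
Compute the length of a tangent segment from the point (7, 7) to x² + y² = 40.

√58

With centre O = (0, 0), |OP|² = 98 and r² = 40.
The tangent meets the radius at right angles, so tangent² = |PO|² − r² = 98 − 40 = 58.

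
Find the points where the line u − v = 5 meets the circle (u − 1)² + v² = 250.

Substitute v = u − 5:
2u² − 12u − 224 = 0  ⟹  u² − 6u − 112 = 0
u = 14 or u = −8, giving (14, 9) and (−8, −13).

(−8, −13) and (14, 9)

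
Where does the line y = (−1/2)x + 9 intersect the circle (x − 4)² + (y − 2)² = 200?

From the line, y = (18 − x)/2. Substituting:
5x² − 60x − 540 = 0  ⟹  x² − 12x − 108 = 0
x = 18 or x = −6, giving (18, 0) and (−6, 12).

(−6, 12) and (18, 0)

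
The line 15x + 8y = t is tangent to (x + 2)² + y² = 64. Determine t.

For a tangent, require d(centre, line) = r = 8.
|15·(−2) + 8·0 − t| / √289 = 8
|t − (−30)| = 8·17, so t = 106 or t = −166.

t = −166 or t = 106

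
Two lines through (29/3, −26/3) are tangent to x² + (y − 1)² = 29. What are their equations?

2x + 5y = −24 and 5x + 2y = 31

Let a tangent through (29/3, −26/3) have slope m. Its distance from (0, 1) must equal √29:
(−29/3m − (29/3))² = 29(m² + 1)
10m² + 29m + 10 = 0, so m = −2/5 or m = −5/2.
With m = −2/5: 2x + 5y = −24. With m = −5/2: 5x + 2y = 31.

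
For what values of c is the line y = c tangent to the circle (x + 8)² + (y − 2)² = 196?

c = −12 or c = 16

The line touches the circle iff its distance from (−8, 2) is 14:
|0·(−8) + 1·2 − c| / √1 = 14
|c − (2)| = 14, so c = 16 or c = −12.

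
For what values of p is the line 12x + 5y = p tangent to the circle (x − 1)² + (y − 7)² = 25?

The line touches the circle iff its distance from (1, 7) is 5:
|12·1 + 5·7 − p| / √169 = 5
|p − (47)| = 5·13, so p = 112 or p = −18.

p = −18 or p = 112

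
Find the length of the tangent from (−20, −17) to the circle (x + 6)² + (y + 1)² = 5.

√447

Centre (−6, −1), r² = 5. |PO|² = (−14)² + (−16)² = 452.
By the tangent–radius right angle, tangent length = √(|PO|² − r²) = √447.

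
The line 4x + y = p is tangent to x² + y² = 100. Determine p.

p = ±10√17

The line touches the circle iff its distance from (0, 0) is 10:
|4·0 + 1·0 − p| / √17 = 10
|p| = 10√17.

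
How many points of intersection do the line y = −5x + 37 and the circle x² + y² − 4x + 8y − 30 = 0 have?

Substituting the line into the circle gives 26x² − 414x + 1635 = 0.
Δ = 171396 − 170040 = 1356.
Two real roots: the line is a secant.

2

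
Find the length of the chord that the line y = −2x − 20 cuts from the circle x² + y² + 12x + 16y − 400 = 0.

Substitute y = −2x − 20:
5x² + 60x − 320 = 0  ⟹  x² + 12x − 64 = 0
x = 4 or x = −16, giving (4, −28) and (−16, 12).
Chord length = distance between (4, −28) and (−16, 12) = √2000 = 20√5.

20√5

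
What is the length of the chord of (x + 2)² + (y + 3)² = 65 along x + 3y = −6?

5√10

Centre (−2, −3), r² = 65. Perpendicular distance d from centre to line = |−5| / √10 = 5/√10.
Chord = 2√(r² − d²) = 2·√(125/2) = 5√10.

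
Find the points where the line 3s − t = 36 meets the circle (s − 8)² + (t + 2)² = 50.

From the line, t = 3s − 36. Substituting:
10s² − 220s + 1170 = 0  ⟹  s² − 22s + 117 = 0
s = 13 or s = 9, giving (13, 3) and (9, −9).

(9, −9) and (13, 3)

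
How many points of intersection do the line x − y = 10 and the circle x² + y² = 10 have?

0

Substituting the line into the circle gives 2x² − 20x + 90 = 0.
Discriminant = (−20)² − 4·2·(90) = −320 < 0.
No real roots: the line does not meet the circle.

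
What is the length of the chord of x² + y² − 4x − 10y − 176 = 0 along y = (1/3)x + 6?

9√10

Substitute y = (18 + x)/3:
10x² − 30x − 1800 = 0  ⟹  x² − 3x − 180 = 0
x = 15 or x = −12, giving (15, 11) and (−12, 2).
Chord length = distance between (15, 11) and (−12, 2) = √810 = 9√10.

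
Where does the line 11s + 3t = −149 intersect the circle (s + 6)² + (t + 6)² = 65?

Substitute t = (−149 − 11s)/3:
130s² + 2990s + 16900 = 0  ⟹  s² + 23s + 130 = 0
s = −10 or s = −13, giving (−10, −13) and (−13, −2).

(−13, −2) and (−10, −13)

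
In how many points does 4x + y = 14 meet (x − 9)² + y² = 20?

Centre (9, 0), r² = 20. Distance² from centre to line = (22)²/17 = 484/17.
Since d² > r², the line lies outside the circle.

0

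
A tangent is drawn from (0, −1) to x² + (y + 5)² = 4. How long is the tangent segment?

2√3

With centre O = (0, −5), |OP|² = 16 and r² = 4.
By the tangent–radius right angle, tangent length = √(|PO|² − r²) = √12 = 2√3.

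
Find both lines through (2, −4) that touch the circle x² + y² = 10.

Write the tangent as mx − y + (−4 − m·(2)) = 0 and set its distance from the centre to √10:
[m·(−2) − (4)]² = 10(m² + 1)
3m² − 8m − 3 = 0, so m = −1/3 or m = 3.
Through (2, −4) these give x + 3y = −10 and 3x − y = 10.

x + 3y = −10 and 3x − y = 10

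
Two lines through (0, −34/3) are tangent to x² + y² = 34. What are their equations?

Let a tangent through (0, −34/3) have slope m. Its distance from (0, 0) must equal √34:
(0m − (34/3))² = 34(m² + 1)
9m² − 25 = 0, so m = −5/3 or m = 5/3.
With m = −5/3: 5x + 3y = −34. With m = 5/3: 5x − 3y = 34.

5x + 3y = −34 and 5x − 3y = 34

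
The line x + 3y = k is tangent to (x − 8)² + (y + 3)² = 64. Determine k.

Tangency holds when the distance from the centre (8, −3) to the line equals the radius 8:
|1·8 + 3·(−3) − k| / √10 = 8
|k − (−1)| = 8√10.

k = −1 ± 8√10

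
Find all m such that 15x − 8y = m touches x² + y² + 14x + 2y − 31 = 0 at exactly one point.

The line touches the circle iff its distance from (−7, −1) is 9:
|15·(−7) − 8·(−1) − m| / √289 = 9
|m − (−97)| = 9·17, so m = 56 or m = −250.

m = −250 or m = 56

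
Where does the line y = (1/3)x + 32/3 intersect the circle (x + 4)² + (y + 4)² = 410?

Substitute y = (32 + x)/3:
10x² + 160x − 1610 = 0  ⟹  x² + 16x − 161 = 0
x = 7 or x = −23, giving (7, 13) and (−23, 3).

(−23, 3) and (7, 13)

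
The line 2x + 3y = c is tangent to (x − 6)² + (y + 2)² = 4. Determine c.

Tangency holds when the distance from the centre (6, −2) to the line equals the radius 2:
|2·6 + 3·(−2) − c| / √13 = 2
|c − (6)| = 2√13.

c = 6 ± 2√13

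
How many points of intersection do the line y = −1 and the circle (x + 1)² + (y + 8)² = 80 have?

2

Substituting the line into the circle gives x² + 2x − 30 = 0.
Δ = 4 − (−120) = 124.
Two real roots: the line is a secant.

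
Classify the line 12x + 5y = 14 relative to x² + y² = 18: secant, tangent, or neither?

d² = (12·0 + 5·0 − (14))²/169 = 196/169; r² = 18.
Since d² < r², the line cuts the circle twice.

secant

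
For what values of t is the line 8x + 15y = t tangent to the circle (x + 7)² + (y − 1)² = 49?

t = −160 or t = 78

For a tangent, require d(centre, line) = r = 7.
|8·(−7) + 15·1 − t| / √289 = 7
|t − (−41)| = 7·17, so t = 78 or t = −160.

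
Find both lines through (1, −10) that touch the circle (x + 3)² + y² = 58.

7x − 3y = 37 and 3x + 7y = −67

A line y − (−10) = m(x − (1)) is tangent when its distance from (−3, 0) is √58:
(−4m − (10))² = 58(m² + 1)
21m² − 40m − 21 = 0, so m = 7/3 or m = −3/7.
With m = 7/3: 7x − 3y = 37. With m = −3/7: 3x + 7y = −67.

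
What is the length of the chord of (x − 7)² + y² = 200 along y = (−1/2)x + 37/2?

The distance from (7, 0) to the line is 30/√5, and r² = 200.
Chord = 2√(r² − d²) = 2·√(20) = 4√5.

4√5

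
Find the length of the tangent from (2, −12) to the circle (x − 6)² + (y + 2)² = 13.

The centre is (6, −2) and r = √13. The square of the distance from P to the centre is 16 + 100 = 116.
Power of the point: PT² = |PO|² − r² = 103, so PT = √103.

√103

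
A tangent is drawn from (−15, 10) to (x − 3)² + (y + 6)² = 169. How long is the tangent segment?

Centre (3, −6), r² = 169. |PO|² = (−18)² + (16)² = 580.
The tangent meets the radius at right angles, so tangent² = |PO|² − r² = 580 − 169 = 411.

√411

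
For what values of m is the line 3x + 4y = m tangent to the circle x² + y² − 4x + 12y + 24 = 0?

The line touches the circle iff its distance from (2, −6) is 4:
|3·2 + 4·(−6) − m| / √25 = 4
|m − (−18)| = 4·5, so m = 2 or m = −38.

m = −38 or m = 2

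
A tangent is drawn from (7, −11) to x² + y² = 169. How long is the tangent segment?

1

Centre (0, 0), r² = 169. |PO|² = (7)² + (−11)² = 170.
Power of the point: PT² = |PO|² − r² = 1, so PT = 1.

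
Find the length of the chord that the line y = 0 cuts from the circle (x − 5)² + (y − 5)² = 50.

10

The distance from (5, 5) to the line is 5, and r² = 50.
Chord = 2√(r² − d²) = 2·√(25) = 10.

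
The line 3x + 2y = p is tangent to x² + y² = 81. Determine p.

p = ±9√13

For a tangent, require d(centre, line) = r = 9.
|3·0 + 2·0 − p| / √13 = 9
|p| = 9√13.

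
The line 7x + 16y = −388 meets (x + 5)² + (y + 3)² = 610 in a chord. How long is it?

2√305

From the line, y = (−388 − 7x)/16. Substituting:
305x² + 7320x − 34160 = 0  ⟹  x² + 24x − 112 = 0
x = 4 or x = −28, giving (4, −26) and (−28, −12).
Chord length = distance between (4, −26) and (−28, −12) = √1220 = 2√305.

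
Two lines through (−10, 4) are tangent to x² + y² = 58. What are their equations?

A line y − (4) = m(x − (−10)) is tangent when its distance from (0, 0) is √58:
(10m − (−4))² = 58(m² + 1)
21m² + 40m − 21 = 0, so m = −7/3 or m = 3/7.
With m = −7/3: 7x + 3y = −58. With m = 3/7: 3x − 7y = −58.

7x + 3y = −58 and 3x − 7y = −58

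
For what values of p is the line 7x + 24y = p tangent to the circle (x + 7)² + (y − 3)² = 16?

Tangency holds when the distance from the centre (−7, 3) to the line equals the radius 4:
|7·(−7) + 24·3 − p| / √625 = 4
|p − (23)| = 4·25, so p = 123 or p = −77.

p = −77 or p = 123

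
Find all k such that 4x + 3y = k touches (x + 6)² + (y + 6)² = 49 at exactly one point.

For a tangent, require d(centre, line) = r = 7.
|4·(−6) + 3·(−6) − k| / √25 = 7
|k − (−42)| = 7·5, so k = −7 or k = −77.

k = −77 or k = −7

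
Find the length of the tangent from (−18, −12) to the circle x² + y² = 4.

Centre (0, 0), r² = 4. |PO|² = (−18)² + (−12)² = 468.
Power of the point: PT² = |PO|² − r² = 464, so PT = 4√29.

4√29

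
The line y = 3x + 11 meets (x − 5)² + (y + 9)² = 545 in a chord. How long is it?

13√10

The distance from (5, −9) to the line is 35/√10, and r² = 545.
Chord = 2√(r² − d²) = 2·√(845/2) = 13√10.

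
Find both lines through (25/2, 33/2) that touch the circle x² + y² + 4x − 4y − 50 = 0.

7x − 3y = 38 and 3x − 7y = −78

Write the tangent as mx − y + (33/2 − m·(25/2)) = 0 and set its distance from the centre to √58:
(−29/2m − (−29/2))² = 58(m² + 1)
21m² − 58m + 21 = 0, so m = 7/3 or m = 3/7.
With m = 7/3: 7x − 3y = 38. With m = 3/7: 3x − 7y = −78.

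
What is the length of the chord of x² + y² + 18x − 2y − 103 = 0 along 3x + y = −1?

Substitute y = −3x − 1:
10x² + 30x − 100 = 0  ⟹  x² + 3x − 10 = 0
x = 2 or x = −5, giving (2, −7) and (−5, 14).
Chord length = distance between (2, −7) and (−5, 14) = √490 = 7√10.

7√10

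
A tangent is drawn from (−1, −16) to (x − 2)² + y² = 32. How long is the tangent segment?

√233

Centre (2, 0), r² = 32. |PO|² = (−3)² + (−16)² = 265.
Power of the point: PT² = |PO|² − r² = 233, so PT = √233.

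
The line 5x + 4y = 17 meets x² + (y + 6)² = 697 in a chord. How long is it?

8√41

The distance from (0, −6) to the line is 41/√41, and r² = 697.
Chord = 2√(r² − d²) = 2·√(656) = 8√41.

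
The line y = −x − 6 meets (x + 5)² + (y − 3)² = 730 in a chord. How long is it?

Express y = −x − 6 and substitute into the circle:
2x² + 28x − 624 = 0  ⟹  x² + 14x − 312 = 0
x = 12 or x = −26, giving (12, −18) and (−26, 20).
Chord length = distance between (12, −18) and (−26, 20) = √2888 = 38√2.

38√2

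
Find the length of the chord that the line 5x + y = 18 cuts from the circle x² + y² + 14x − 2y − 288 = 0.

Substitute y = −5x + 18:
26x² − 156x = 0  ⟹  x² − 6x = 0
x = 6 or x = 0, giving (6, −12) and (0, 18).
Chord length = distance between (6, −12) and (0, 18) = √936 = 6√26.

6√26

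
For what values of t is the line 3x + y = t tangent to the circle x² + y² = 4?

For a tangent, require d(centre, line) = r = 2.
|3·0 + 1·0 − t| / √10 = 2
|t| = 2√10.

t = ±2√10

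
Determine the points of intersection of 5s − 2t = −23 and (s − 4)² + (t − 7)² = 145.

Substitute t = (23 + 5s)/2:
29s² + 58s − 435 = 0  ⟹  s² + 2s − 15 = 0
s = 3 or s = −5, giving (3, 19) and (−5, −1).

(−5, −1) and (3, 19)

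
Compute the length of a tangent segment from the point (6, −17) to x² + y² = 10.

The centre is (0, 0) and r = √10. The square of the distance from P to the centre is 36 + 289 = 325.
By the tangent–radius right angle, tangent length = √(|PO|² − r²) = √315 = 3√35.

3√35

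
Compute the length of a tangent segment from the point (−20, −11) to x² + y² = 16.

The centre is (0, 0) and r = 4. The square of the distance from P to the centre is 400 + 121 = 521.
The tangent meets the radius at right angles, so tangent² = |PO|² − r² = 521 − 16 = 505.

√505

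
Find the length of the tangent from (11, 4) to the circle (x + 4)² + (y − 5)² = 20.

With centre O = (−4, 5), |OP|² = 226 and r² = 20.
Power of the point: PT² = |PO|² − r² = 206, so PT = √206.

√206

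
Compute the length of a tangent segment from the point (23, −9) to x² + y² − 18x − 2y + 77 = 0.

The centre is (9, 1) and r = √5. The square of the distance from P to the centre is 196 + 100 = 296.
The tangent meets the radius at right angles, so tangent² = |PO|² − r² = 296 − 5 = 291.

√291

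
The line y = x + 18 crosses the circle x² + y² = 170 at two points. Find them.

Express y = x + 18 and substitute into the circle:
2x² + 36x + 154 = 0  ⟹  x² + 18x + 77 = 0
x = −7 or x = −11, giving (−7, 11) and (−11, 7).

(−11, 7) and (−7, 11)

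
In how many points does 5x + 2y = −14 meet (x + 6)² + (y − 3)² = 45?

d² = (5·(−6) + 2·3 − (−14))²/29 = 100/29; r² = 45.
Since d² < r², the line cuts the circle twice.

2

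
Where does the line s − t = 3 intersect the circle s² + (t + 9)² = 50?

(−7, −10) and (1, −2)

Substitute t = s − 3:
2s² + 12s − 14 = 0  ⟹  s² + 6s − 7 = 0
s = 1 or s = −7, giving (1, −2) and (−7, −10).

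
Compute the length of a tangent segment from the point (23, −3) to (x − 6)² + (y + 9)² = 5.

8√5

Centre (6, −9), r² = 5. |PO|² = (17)² + (6)² = 325.
By the tangent–radius right angle, tangent length = √(|PO|² − r²) = √320 = 8√5.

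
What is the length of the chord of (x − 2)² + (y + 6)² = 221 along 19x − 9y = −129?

Centre (2, −6), r² = 221. Perpendicular distance d from centre to line = |221| / √442 = 221/√442.
Half the chord is √(r² − d²) = √(221/2), so the full chord is √442.

√442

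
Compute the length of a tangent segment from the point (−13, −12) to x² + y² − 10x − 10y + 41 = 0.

2√151

The centre is (5, 5) and r = 3. The square of the distance from P to the centre is 324 + 289 = 613.
Power of the point: PT² = |PO|² − r² = 604, so PT = 2√151.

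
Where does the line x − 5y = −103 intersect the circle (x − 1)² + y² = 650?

(−18, 17) and (12, 23)

Express y = (103 + x)/5 and substitute into the circle:
26x² + 156x − 5616 = 0  ⟹  x² + 6x − 216 = 0
x = 12 or x = −18, giving (12, 23) and (−18, 17).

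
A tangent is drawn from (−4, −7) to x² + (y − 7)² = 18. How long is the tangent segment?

With centre O = (0, 7), |OP|² = 212 and r² = 18.
By the tangent–radius right angle, tangent length = √(|PO|² − r²) = √194.

√194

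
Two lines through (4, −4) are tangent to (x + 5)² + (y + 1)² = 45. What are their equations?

Write the tangent as mx − y + (−4 − m·(4)) = 0 and set its distance from the centre to 3√5:
[m·(−9) − (3)]² = 45(m² + 1)
2m² + 3m − 2 = 0, so m = 1/2 or m = −2.
With m = 1/2: x − 2y = 12. With m = −2: 2x + y = 4.

x − 2y = 12 and 2x + y = 4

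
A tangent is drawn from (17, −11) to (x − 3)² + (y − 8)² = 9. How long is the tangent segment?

Centre (3, 8), r² = 9. |PO|² = (14)² + (−19)² = 557.
Power of the point: PT² = |PO|² − r² = 548, so PT = 2√137.

2√137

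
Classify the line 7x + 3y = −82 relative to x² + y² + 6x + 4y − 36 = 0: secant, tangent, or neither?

Substituting the line into the circle gives 58x² + 1118x + 5416 = 0.
Discriminant = (1118)² − 4·58·(5416) = −6588 < 0.
No real roots: the line does not meet the circle.

neither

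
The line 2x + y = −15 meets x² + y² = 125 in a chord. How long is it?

8√5

Substitute y = −2x − 15:
5x² + 60x + 100 = 0  ⟹  x² + 12x + 20 = 0
x = −2 or x = −10, giving (−2, −11) and (−10, 5).
Chord length = distance between (−2, −11) and (−10, 5) = √320 = 8√5.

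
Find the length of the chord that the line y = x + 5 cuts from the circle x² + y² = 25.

Centre (0, 0), r² = 25. Perpendicular distance d from centre to line = |5| / √2 = 5/√2.
Chord = 2√(r² − d²) = 2·√(25/2) = 5√2.

5√2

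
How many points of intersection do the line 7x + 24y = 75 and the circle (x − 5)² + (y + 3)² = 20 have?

Substituting the line into the circle gives 625x² − 7818x + 24489 = 0.
Discriminant = (−7818)² − 4·625·(24489) = −101376 < 0.
No real roots: the line does not meet the circle.

0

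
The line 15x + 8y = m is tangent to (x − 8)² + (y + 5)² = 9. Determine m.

Tangency holds when the distance from the centre (8, −5) to the line equals the radius 3:
|15·8 + 8·(−5) − m| / √289 = 3
|m − (80)| = 3·17, so m = 131 or m = 29.

m = 29 or m = 131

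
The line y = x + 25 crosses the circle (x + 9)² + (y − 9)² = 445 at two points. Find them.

From the line, y = x + 25. Substituting:
2x² + 50x − 108 = 0  ⟹  x² + 25x − 54 = 0
x = 2 or x = −27, giving (2, 27) and (−27, −2).

(−27, −2) and (2, 27)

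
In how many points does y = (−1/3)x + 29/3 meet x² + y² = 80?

0

Substituting the line into the circle gives 10x² − 58x + 121 = 0.
Discriminant = (−58)² − 4·10·(121) = −1476 < 0.
No real roots: the line does not meet the circle.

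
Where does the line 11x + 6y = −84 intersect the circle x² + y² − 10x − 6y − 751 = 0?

(−18, 19) and (6, −25)

Substitute y = (−84 − 11x)/6:
157x² + 1884x − 16956 = 0  ⟹  x² + 12x − 108 = 0
x = 6 or x = −18, giving (6, −25) and (−18, 19).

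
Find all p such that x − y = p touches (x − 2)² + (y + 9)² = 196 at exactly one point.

p = 11 ± 14√2

For a tangent, require d(centre, line) = r = 14.
|1·2 − 1·(−9) − p| / √2 = 14
|p − (11)| = 14√2.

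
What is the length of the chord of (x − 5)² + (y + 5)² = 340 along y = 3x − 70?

6√10

The distance from (5, −5) to the line is 50/√10, and r² = 340.
Chord = 2√(r² − d²) = 2·√(90) = 6√10.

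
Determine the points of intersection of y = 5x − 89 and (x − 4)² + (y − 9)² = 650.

From the line, y = 5x − 89. Substituting:
26x² − 988x + 8970 = 0  ⟹  x² − 38x + 345 = 0
x = 23 or x = 15, giving (23, 26) and (15, −14).

(15, −14) and (23, 26)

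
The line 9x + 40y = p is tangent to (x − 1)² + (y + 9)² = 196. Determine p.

Tangency holds when the distance from the centre (1, −9) to the line equals the radius 14:
|9·1 + 40·(−9) − p| / √1681 = 14
|p − (−351)| = 14·41, so p = 223 or p = −925.

p = −925 or p = 223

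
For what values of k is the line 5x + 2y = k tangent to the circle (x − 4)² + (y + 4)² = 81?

The line touches the circle iff its distance from (4, −4) is 9:
|5·4 + 2·(−4) − k| / √29 = 9
|k − (12)| = 9√29.

k = 12 ± 9√29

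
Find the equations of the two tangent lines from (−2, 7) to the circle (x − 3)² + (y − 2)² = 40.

A line y − (7) = m(x − (−2)) is tangent when its distance from (3, 2) is 2√10:
[m·(5) − (−5)]² = 40(m² + 1)
3m² − 10m + 3 = 0, so m = 1/3 or m = 3.
Through (−2, 7) these give x − 3y = −23 and 3x − y = −13.

x − 3y = −23 and 3x − y = −13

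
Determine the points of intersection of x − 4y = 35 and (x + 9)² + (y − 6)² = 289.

(−9, −11) and (−1, −9)

Express y = (−35 + x)/4 and substitute into the circle:
17x² + 170x + 153 = 0  ⟹  x² + 10x + 9 = 0
x = −1 or x = −9, giving (−1, −9) and (−9, −11).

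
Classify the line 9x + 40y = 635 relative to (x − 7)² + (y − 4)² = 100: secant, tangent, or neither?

neither

Centre (7, 4), r² = 100. Distance² from centre to line = (−412)²/1681 = 169744/1681.
Since d² > r², the line lies outside the circle.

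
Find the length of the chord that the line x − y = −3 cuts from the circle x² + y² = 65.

11√2

From the line, y = x + 3. Substituting:
2x² + 6x − 56 = 0  ⟹  x² + 3x − 28 = 0
x = 4 or x = −7, giving (4, 7) and (−7, −4).
|(4, 7) − (−7, −4)| = √((11)² + (11)²) = 11√2.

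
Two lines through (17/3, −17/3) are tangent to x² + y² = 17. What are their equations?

x + 4y = −17 and 4x + y = 17

Let a tangent through (17/3, −17/3) have slope m. Its distance from (0, 0) must equal √17:
(−17/3m − (17/3))² = 17(m² + 1)
4m² + 17m + 4 = 0, so m = −1/4 or m = −4.
Through (17/3, −17/3) these give x + 4y = −17 and 4x + y = 17.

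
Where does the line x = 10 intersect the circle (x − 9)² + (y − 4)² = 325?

The line gives x = 10. Substituting into the circle:
y² − 8y − 308 = 0
y = 22 or y = −14, giving (10, 22) and (10, −14).

(10, −14) and (10, 22)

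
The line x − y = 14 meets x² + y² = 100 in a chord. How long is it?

The distance from (0, 0) to the line is 14/√2, and r² = 100.
Half the chord is √(r² − d²) = √(2), so the full chord is 2√2.

2√2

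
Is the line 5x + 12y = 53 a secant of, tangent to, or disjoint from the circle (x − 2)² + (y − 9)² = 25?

Substituting the line into the circle gives 169x² − 26x + 1 = 0.
Discriminant = (−26)² − 4·169·(1) = 0.
A repeated root: the line is tangent.

tangent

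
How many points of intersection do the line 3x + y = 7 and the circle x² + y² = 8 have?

d² = (3·0 + 1·0 − (7))²/10 = 49/10; r² = 8.
Since d² < r², the line cuts the circle twice.

2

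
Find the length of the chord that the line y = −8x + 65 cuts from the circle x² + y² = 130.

Substitute y = −8x + 65:
65x² − 1040x + 4095 = 0  ⟹  x² − 16x + 63 = 0
x = 9 or x = 7, giving (9, −7) and (7, 9).
|(9, −7) − (7, 9)| = √((2)² + (−16)²) = 2√65.

2√65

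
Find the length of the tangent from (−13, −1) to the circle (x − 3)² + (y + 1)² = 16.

Centre (3, −1), r² = 16. |PO|² = (−16)² + (0)² = 256.
By the tangent–radius right angle, tangent length = √(|PO|² − r²) = √240 = 4√15.

4√15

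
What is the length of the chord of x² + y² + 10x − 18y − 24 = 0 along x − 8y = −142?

2√65

Centre (−5, 9), r² = 130. Perpendicular distance d from centre to line = |65| / √65 = 65/√65.
Chord = 2√(r² − d²) = 2·√(65) = 2√65.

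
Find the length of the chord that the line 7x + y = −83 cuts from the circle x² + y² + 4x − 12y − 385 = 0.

25√2

Centre (−2, 6), r² = 425. Perpendicular distance d from centre to line = |75| / √50 = 75/√50.
Half the chord is √(r² − d²) = √(625/2), so the full chord is 25√2.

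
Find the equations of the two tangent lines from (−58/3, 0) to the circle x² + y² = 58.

3x − 7y = −58 and 3x + 7y = −58

Let a tangent through (−58/3, 0) have slope m. Its distance from (0, 0) must equal √58:
[m·(58/3) − (0)]² = 58(m² + 1)
49m² − 9 = 0, so m = 3/7 or m = −3/7.
With m = 3/7: 3x − 7y = −58. With m = −3/7: 3x + 7y = −58.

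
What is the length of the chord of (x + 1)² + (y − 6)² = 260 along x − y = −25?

14√2

Express y = x + 25 and substitute into the circle:
2x² + 40x + 102 = 0  ⟹  x² + 20x + 51 = 0
x = −3 or x = −17, giving (−3, 22) and (−17, 8).
|(−3, 22) − (−17, 8)| = √((14)² + (14)²) = 14√2.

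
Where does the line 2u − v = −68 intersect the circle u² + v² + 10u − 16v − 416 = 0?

(−26, 16) and (−24, 20)

From the line, v = 2u + 68. Substituting:
5u² + 250u + 3120 = 0  ⟹  u² + 50u + 624 = 0
u = −24 or u = −26, giving (−24, 20) and (−26, 16).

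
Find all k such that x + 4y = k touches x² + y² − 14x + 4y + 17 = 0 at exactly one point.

k = −1 ± 6√17

For a tangent, require d(centre, line) = r = 6.
|1·7 + 4·(−2) − k| / √17 = 6
|k − (−1)| = 6√17.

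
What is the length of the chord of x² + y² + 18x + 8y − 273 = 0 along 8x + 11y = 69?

2√185

Express y = (69 − 8x)/11 and substitute into the circle:
185x² + 370x − 22200 = 0  ⟹  x² + 2x − 120 = 0
x = 10 or x = −12, giving (10, −1) and (−12, 15).
|(10, −1) − (−12, 15)| = √((22)² + (−16)²) = 2√185.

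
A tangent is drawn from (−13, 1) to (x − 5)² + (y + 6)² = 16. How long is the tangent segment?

The centre is (5, −6) and r = 4. The square of the distance from P to the centre is 324 + 49 = 373.
By the tangent–radius right angle, tangent length = √(|PO|² − r²) = √357.

√357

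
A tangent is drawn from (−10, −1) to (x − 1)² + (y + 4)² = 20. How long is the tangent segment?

√110

With centre O = (1, −4), |OP|² = 130 and r² = 20.
By the tangent–radius right angle, tangent length = √(|PO|² − r²) = √110.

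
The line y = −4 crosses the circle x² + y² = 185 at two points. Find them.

(−13, −4) and (13, −4)

From the line, y = −4. Substituting:
x² − 169 = 0
x = 13 or x = −13, giving (13, −4) and (−13, −4).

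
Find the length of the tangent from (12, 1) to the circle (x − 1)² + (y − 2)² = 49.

The centre is (1, 2) and r = 7. The square of the distance from P to the centre is 121 + 1 = 122.
Power of the point: PT² = |PO|² − r² = 73, so PT = √73.

√73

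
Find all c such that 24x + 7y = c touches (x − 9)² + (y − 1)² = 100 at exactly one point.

The line touches the circle iff its distance from (9, 1) is 10:
|24·9 + 7·1 − c| / √625 = 10
|c − (223)| = 10·25, so c = 473 or c = −27.

c = −27 or c = 473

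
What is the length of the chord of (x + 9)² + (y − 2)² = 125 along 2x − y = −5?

The distance from (−9, 2) to the line is 15/√5, and r² = 125.
Chord = 2√(r² − d²) = 2·√(80) = 8√5.

8√5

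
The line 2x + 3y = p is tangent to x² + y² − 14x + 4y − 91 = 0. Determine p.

p = 8 ± 12√13

For a tangent, require d(centre, line) = r = 12.
|2·7 + 3·(−2) − p| / √13 = 12
|p − (8)| = 12√13.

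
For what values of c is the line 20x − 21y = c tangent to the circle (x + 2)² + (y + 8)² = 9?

For a tangent, require d(centre, line) = r = 3.
|20·(−2) − 21·(−8) − c| / √841 = 3
|c − (128)| = 3·29, so c = 215 or c = 41.

c = 41 or c = 215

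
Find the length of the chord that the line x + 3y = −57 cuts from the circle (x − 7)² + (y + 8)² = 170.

2√10

From the line, y = (−57 − x)/3. Substituting:
10x² − 60x = 0  ⟹  x² − 6x = 0
x = 6 or x = 0, giving (6, −21) and (0, −19).
Chord length = distance between (6, −21) and (0, −19) = √40 = 2√10.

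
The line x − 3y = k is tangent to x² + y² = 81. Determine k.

k = ±9√10

For a tangent, require d(centre, line) = r = 9.
|1·0 − 3·0 − k| / √10 = 9
|k| = 9√10.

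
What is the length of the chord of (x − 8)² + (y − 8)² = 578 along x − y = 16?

30√2

From the line, y = x − 16. Substituting:
2x² − 64x + 62 = 0  ⟹  x² − 32x + 31 = 0
x = 31 or x = 1, giving (31, 15) and (1, −15).
Chord length = distance between (31, 15) and (1, −15) = √1800 = 30√2.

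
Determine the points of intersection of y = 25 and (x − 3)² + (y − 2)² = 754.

Substitute y = 25:
x² − 6x − 216 = 0
x = 18 or x = −12, giving (18, 25) and (−12, 25).

(−12, 25) and (18, 25)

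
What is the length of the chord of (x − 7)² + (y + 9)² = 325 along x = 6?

The line gives x = 6. Substituting into the circle:
y² + 18y − 243 = 0
y = 9 or y = −27, giving (6, 9) and (6, −27).
|(6, 9) − (6, −27)| = √((0)² + (36)²) = 36.

36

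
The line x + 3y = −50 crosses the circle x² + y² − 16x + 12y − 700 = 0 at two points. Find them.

From the line, y = (−50 − x)/3. Substituting:
10x² − 80x − 5600 = 0  ⟹  x² − 8x − 560 = 0
x = 28 or x = −20, giving (28, −26) and (−20, −10).

(−20, −10) and (28, −26)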